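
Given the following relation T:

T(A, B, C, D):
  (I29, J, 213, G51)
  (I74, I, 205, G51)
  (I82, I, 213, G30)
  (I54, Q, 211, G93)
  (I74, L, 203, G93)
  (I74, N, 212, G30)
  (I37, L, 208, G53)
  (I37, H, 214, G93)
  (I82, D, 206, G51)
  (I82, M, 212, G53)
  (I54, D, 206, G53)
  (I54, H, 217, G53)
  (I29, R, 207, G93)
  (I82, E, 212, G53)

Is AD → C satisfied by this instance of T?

No

(A=I29, D=G51): 1 row → C = 213 ✓
(A=I74, D=G51): 1 row → C = 205 ✓
(A=I82, D=G30): 1 row → C = 213 ✓
(A=I54, D=G93): 1 row → C = 211 ✓
(A=I74, D=G93): 1 row → C = 203 ✓
(A=I74, D=G30): 1 row → C = 212 ✓
(A=I37, D=G53): 1 row → C = 208 ✓
(A=I37, D=G93): 1 row → C = 214 ✓
(A=I82, D=G51): 1 row → C = 206 ✓
(A=I82, D=G53): 2 rows → C = 212, 212 ✓
(A=I54, D=G53): 2 rows → C takes values {206, 217} — violation
(A=I29, D=G93): 1 row → C = 207 ✓
Two rows agree on AD but differ on C, so AD → C does not hold.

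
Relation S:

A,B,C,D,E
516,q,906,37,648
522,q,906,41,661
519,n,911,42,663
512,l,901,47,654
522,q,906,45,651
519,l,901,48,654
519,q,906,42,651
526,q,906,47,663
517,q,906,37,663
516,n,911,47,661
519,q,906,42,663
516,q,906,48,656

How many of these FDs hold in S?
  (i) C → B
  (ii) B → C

(i) C → B: every LHS value maps to a single RHS value — holds.
(ii) B → C: every LHS value maps to a single RHS value — holds.
2 of the 2 dependencies hold.

2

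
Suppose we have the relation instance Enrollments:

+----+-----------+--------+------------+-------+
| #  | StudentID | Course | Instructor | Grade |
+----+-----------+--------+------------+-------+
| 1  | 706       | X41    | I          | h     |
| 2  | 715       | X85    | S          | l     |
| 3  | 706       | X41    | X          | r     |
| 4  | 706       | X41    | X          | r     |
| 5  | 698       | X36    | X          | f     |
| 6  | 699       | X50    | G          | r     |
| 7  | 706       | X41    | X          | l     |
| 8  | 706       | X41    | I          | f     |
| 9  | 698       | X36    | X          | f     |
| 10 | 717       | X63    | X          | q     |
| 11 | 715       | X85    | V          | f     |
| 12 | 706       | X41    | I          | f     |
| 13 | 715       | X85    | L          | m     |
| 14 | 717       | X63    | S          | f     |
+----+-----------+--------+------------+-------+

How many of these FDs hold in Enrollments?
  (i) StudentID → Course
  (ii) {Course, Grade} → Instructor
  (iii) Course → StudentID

(i) StudentID → Course: every LHS value maps to a single RHS value — holds.
(ii) {Course, Grade} → Instructor: every LHS value maps to a single RHS value — holds.
(iii) Course → StudentID: every LHS value maps to a single RHS value — holds.
3 of the 3 dependencies hold.

3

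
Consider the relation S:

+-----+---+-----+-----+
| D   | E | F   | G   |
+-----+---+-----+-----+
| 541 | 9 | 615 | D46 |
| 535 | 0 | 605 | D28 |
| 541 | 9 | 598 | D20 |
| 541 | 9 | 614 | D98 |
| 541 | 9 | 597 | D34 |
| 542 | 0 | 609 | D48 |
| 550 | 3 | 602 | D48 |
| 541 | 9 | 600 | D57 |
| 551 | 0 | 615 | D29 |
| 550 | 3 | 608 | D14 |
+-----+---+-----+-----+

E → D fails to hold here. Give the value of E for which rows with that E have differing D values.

0

E=9: 5 rows → D = 541, 541, 541, 541, 541 ✓
E=0: 3 rows → D takes values {535, 542, 551} — violation
E=3: 2 rows → D = 550, 550 ✓
The only E value with inconsistent D is E=0.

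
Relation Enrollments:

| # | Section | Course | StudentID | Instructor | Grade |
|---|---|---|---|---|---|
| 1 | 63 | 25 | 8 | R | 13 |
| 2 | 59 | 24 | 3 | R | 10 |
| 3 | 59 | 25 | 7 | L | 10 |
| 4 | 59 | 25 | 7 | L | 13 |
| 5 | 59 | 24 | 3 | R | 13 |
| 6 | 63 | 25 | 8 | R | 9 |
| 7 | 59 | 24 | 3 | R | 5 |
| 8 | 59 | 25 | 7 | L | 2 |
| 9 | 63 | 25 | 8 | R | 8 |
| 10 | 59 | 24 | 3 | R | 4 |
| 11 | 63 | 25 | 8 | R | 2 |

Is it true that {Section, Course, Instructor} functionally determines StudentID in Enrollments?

Yes

(Section=63, Course=25, Instructor=R): rows 1, 6, 9, 11 → StudentID = 8, 8, 8, 8 ✓
(Section=59, Course=24, Instructor=R): rows 2, 5, 7, 10 → StudentID = 3, 3, 3, 3 ✓
(Section=59, Course=25, Instructor=L): rows 3, 4, 8 → StudentID = 7, 7, 7 ✓
Every {Section, Course, Instructor} value is associated with a single StudentID value, so {Section, Course, Instructor} → StudentID holds.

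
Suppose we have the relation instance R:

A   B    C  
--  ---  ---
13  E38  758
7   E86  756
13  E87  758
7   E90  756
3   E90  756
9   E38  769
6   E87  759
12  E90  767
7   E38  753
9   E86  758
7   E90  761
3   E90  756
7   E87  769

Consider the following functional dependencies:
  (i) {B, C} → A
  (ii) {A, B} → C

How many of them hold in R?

0

(i) {B, C} → A: (B=E90, C=756): 3 rows → A takes values {7, 3} — violation — fails.
(ii) {A, B} → C: (A=7, B=E90): 2 rows → C takes values {756, 761} — violation — fails.
None of the 2 dependencies hold.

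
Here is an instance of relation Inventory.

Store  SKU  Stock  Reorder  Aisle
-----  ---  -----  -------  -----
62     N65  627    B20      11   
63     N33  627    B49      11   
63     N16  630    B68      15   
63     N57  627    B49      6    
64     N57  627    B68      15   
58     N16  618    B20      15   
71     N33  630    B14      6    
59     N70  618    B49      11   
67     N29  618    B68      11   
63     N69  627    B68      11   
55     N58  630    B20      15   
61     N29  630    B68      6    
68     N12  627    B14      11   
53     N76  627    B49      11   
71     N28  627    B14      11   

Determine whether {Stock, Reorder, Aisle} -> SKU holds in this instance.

(Stock=627, Reorder=B20, Aisle=11): 1 row → SKU = N65 ✓
(Stock=627, Reorder=B49, Aisle=11): 2 rows → SKU takes values {N33, N76} — violation
(Stock=630, Reorder=B68, Aisle=15): 1 row → SKU = N16 ✓
(Stock=627, Reorder=B49, Aisle=6): 1 row → SKU = N57 ✓
(Stock=627, Reorder=B68, Aisle=15): 1 row → SKU = N57 ✓
(Stock=618, Reorder=B20, Aisle=15): 1 row → SKU = N16 ✓
(Stock=630, Reorder=B14, Aisle=6): 1 row → SKU = N33 ✓
(Stock=618, Reorder=B49, Aisle=11): 1 row → SKU = N70 ✓
(Stock=618, Reorder=B68, Aisle=11): 1 row → SKU = N29 ✓
(Stock=627, Reorder=B68, Aisle=11): 1 row → SKU = N69 ✓
(Stock=630, Reorder=B20, Aisle=15): 1 row → SKU = N58 ✓
(Stock=630, Reorder=B68, Aisle=6): 1 row → SKU = N29 ✓
(Stock=627, Reorder=B14, Aisle=11): 2 rows → SKU takes values {N12, N28} — violation
Two rows agree on {Stock, Reorder, Aisle} but differ on SKU, so {Stock, Reorder, Aisle} -> SKU does not hold.

No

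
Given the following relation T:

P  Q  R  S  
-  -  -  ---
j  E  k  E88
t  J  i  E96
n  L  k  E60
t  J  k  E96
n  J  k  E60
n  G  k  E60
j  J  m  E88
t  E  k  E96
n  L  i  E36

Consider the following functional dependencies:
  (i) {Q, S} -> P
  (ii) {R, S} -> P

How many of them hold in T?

(i) {Q, S} -> P: every LHS value maps to a single RHS value — holds.
(ii) {R, S} -> P: every LHS value maps to a single RHS value — holds.
2 of the 2 dependencies hold.

2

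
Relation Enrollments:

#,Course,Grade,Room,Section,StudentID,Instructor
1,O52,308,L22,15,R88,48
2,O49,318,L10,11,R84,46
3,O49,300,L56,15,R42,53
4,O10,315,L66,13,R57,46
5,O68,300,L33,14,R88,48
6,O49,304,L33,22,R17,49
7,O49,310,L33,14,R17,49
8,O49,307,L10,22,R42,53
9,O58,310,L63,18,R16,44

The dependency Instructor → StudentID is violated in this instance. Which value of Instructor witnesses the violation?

Instructor=48: rows 1, 5 → StudentID = R88, R88 ✓
Instructor=46: rows 2, 4 → StudentID takes values {R84, R57} — violation
Instructor=53: rows 3, 8 → StudentID = R42, R42 ✓
Instructor=49: rows 6, 7 → StudentID = R17, R17 ✓
Instructor=44: row 9 → StudentID = R16 ✓
The only Instructor value with inconsistent StudentID is Instructor=46.

46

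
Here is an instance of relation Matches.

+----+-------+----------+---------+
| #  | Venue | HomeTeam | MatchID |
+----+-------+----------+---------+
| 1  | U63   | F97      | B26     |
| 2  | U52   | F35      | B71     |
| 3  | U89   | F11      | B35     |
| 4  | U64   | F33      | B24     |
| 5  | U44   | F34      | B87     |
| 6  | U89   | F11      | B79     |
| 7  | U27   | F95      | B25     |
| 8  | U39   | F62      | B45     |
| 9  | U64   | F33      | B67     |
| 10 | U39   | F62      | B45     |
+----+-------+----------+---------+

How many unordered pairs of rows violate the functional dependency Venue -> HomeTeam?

0

Venue=U89: all 2 rows agree on HomeTeam — 0 pairs.
Venue=U64: all 2 rows agree on HomeTeam — 0 pairs.
Venue=U39: all 2 rows agree on HomeTeam — 0 pairs.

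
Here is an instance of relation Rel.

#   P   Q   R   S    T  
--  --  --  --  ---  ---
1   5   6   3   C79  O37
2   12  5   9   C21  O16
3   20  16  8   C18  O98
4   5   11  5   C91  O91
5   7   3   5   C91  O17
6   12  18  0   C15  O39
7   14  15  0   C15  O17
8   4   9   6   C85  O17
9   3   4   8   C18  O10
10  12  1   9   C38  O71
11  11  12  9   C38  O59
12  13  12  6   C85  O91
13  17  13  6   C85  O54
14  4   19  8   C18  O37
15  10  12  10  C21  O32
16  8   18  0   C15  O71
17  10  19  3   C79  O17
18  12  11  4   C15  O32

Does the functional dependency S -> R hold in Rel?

S=C79: rows 1, 17 → R = 3, 3 ✓
S=C21: rows 2, 15 → R takes values {9, 10} — violation
S=C18: rows 3, 9, 14 → R = 8, 8, 8 ✓
S=C91: rows 4, 5 → R = 5, 5 ✓
S=C15: rows 6, 7, 16, 18 → R takes values {0, 4} — violation
S=C85: rows 8, 12, 13 → R = 6, 6, 6 ✓
S=C38: rows 10, 11 → R = 9, 9 ✓
Two rows agree on S but differ on R, so S -> R does not hold.

No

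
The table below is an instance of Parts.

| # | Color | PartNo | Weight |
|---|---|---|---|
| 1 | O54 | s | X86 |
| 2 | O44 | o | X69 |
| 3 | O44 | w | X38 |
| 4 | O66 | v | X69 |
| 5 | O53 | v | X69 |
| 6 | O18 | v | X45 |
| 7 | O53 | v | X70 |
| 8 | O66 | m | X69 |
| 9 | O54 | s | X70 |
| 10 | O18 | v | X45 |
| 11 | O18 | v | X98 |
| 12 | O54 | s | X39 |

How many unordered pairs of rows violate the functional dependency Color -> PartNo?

Color=O54: all 3 rows agree on PartNo — 0 pairs.
Color=O44: violating pairs (2,3) — 1 pair.
Color=O66: violating pairs (4,8) — 1 pair.
Color=O53: all 2 rows agree on PartNo — 0 pairs.
Color=O18: all 3 rows agree on PartNo — 0 pairs.

2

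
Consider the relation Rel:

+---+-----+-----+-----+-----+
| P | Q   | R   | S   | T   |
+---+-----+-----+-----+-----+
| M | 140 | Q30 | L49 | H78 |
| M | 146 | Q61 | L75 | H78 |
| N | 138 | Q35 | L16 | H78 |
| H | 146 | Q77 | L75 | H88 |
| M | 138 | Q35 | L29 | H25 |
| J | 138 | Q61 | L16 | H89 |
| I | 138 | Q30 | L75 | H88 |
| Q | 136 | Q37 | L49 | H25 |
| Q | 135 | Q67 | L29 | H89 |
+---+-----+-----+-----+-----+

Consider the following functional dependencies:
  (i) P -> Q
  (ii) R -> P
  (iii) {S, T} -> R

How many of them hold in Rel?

(i) P -> Q: P=M: 3 rows → Q takes values {140, 146, 138} — violation; P=Q: 2 rows → Q takes values {136, 135} — violation — fails.
(ii) R -> P: R=Q30: 2 rows → P takes values {M, I} — violation; R=Q61: 2 rows → P takes values {M, J} — violation; R=Q35: 2 rows → P takes values {N, M} — violation — fails.
(iii) {S, T} -> R: (S=L75, T=H88): 2 rows → R takes values {Q77, Q30} — violation — fails.
None of the 3 dependencies hold.

0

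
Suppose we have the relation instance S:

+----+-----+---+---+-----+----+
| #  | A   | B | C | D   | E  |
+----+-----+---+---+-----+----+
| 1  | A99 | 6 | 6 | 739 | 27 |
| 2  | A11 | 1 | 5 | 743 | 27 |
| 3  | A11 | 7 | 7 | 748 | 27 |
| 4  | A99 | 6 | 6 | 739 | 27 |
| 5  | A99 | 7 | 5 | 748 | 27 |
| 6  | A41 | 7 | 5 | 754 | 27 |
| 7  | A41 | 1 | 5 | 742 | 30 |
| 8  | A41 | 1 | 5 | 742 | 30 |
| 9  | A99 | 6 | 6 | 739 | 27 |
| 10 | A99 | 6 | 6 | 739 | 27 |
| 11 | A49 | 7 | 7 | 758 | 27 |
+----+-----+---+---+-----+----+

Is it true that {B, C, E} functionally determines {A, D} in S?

(B=6, C=6, E=27): rows 1, 4, 9, 10 → {A,D} = (A99, 739), (A99, 739), (A99, 739), (A99, 739) ✓
(B=1, C=5, E=27): row 2 → {A,D} = (A11, 743) ✓
(B=7, C=7, E=27): rows 3, 11 → {A,D} takes values {(A11, 748), (A49, 758)} — violation
(B=7, C=5, E=27): rows 5, 6 → {A,D} takes values {(A99, 748), (A41, 754)} — violation
(B=1, C=5, E=30): rows 7, 8 → {A,D} = (A41, 742), (A41, 742) ✓
Two rows agree on {B, C, E} but differ on {A, D}, so {B, C, E} -> {A, D} does not hold.

No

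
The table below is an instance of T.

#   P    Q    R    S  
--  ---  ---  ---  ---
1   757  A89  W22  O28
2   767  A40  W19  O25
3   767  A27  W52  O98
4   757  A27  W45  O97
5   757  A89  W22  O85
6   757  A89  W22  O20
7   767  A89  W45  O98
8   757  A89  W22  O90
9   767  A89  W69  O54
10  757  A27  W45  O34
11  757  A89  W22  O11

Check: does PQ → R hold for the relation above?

(P=757, Q=A89): rows 1, 5, 6, 8, 11 → R = W22, W22, W22, W22, W22 ✓
(P=767, Q=A40): row 2 → R = W19 ✓
(P=767, Q=A27): row 3 → R = W52 ✓
(P=757, Q=A27): rows 4, 10 → R = W45, W45 ✓
(P=767, Q=A89): rows 7, 9 → R takes values {W45, W69} — violation
Two rows agree on PQ but differ on R, so PQ → R does not hold.

No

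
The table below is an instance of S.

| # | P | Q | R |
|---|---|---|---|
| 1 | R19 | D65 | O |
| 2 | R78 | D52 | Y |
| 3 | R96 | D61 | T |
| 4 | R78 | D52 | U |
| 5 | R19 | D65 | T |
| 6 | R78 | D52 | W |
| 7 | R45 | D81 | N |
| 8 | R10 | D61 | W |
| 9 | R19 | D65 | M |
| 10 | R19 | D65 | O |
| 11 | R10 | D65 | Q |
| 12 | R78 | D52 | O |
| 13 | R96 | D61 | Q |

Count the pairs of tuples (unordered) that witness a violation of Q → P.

6

Q=D65: violating pairs (1,11), (5,11), (9,11), (10,11) — 4 pairs.
Q=D52: all 4 rows agree on P — 0 pairs.
Q=D61: violating pairs (3,8), (8,13) — 2 pairs.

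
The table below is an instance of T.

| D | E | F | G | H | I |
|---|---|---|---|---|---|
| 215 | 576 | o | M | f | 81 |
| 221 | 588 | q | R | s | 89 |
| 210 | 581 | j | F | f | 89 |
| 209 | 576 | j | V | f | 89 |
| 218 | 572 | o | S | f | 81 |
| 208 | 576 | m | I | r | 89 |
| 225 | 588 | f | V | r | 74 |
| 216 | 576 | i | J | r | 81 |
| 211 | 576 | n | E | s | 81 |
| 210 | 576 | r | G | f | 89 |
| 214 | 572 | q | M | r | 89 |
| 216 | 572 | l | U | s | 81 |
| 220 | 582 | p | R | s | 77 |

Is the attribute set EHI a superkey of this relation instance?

No

Two distinct rows share (E=576, H=f, I=89), so EHI does not determine every attribute — not a superkey.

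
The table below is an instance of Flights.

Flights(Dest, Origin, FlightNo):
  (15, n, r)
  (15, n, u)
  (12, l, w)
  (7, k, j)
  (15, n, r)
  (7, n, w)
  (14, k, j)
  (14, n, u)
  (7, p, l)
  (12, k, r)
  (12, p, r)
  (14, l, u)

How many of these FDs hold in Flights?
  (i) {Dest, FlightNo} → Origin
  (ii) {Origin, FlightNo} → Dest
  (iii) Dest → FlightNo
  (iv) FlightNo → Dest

(i) {Dest, FlightNo} → Origin: (Dest=14, FlightNo=u): 2 rows → Origin takes values {n, l} — violation; (Dest=12, FlightNo=r): 2 rows → Origin takes values {k, p} — violation — fails.
(ii) {Origin, FlightNo} → Dest: (Origin=n, FlightNo=u): 2 rows → Dest takes values {15, 14} — violation; (Origin=k, FlightNo=j): 2 rows → Dest takes values {7, 14} — violation — fails.
(iii) Dest → FlightNo: Dest=15: 3 rows → FlightNo takes values {r, u} — violation; Dest=12: 3 rows → FlightNo takes values {w, r} — violation; Dest=7: 3 rows → FlightNo takes values {j, w, l} — violation; Dest=14: 3 rows → FlightNo takes values {j, u} — violation — fails.
(iv) FlightNo → Dest: FlightNo=r: 4 rows → Dest takes values {15, 12} — violation; FlightNo=u: 3 rows → Dest takes values {15, 14} — violation; FlightNo=w: 2 rows → Dest takes values {12, 7} — violation; FlightNo=j: 2 rows → Dest takes values {7, 14} — violation — fails.
None of the 4 dependencies hold.

0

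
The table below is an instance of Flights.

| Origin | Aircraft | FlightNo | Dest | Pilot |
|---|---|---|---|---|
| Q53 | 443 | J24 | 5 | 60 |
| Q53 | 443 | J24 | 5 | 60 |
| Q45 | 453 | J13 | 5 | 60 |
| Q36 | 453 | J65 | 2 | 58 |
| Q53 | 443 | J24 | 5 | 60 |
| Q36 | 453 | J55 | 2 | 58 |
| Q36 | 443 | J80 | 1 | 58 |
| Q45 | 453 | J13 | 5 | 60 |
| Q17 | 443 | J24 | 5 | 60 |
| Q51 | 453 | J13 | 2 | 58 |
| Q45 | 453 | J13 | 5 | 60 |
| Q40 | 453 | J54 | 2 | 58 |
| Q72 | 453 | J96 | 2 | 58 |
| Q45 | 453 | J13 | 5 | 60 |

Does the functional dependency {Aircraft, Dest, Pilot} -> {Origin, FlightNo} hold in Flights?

(Aircraft=443, Dest=5, Pilot=60): 4 rows → {Origin,FlightNo} takes values {(Q53, J24), (Q17, J24)} — violation
(Aircraft=453, Dest=5, Pilot=60): 4 rows → {Origin,FlightNo} = (Q45, J13), (Q45, J13), (Q45, J13), (Q45, J13) ✓
(Aircraft=453, Dest=2, Pilot=58): 5 rows → {Origin,FlightNo} takes values {(Q36, J65), (Q36, J55), (Q51, J13), (Q40, J54), (Q72, J96)} — violation
(Aircraft=443, Dest=1, Pilot=58): 1 row → {Origin,FlightNo} = (Q36, J80) ✓
Two rows agree on {Aircraft, Dest, Pilot} but differ on {Origin, FlightNo}, so {Aircraft, Dest, Pilot} -> {Origin, FlightNo} does not hold.

No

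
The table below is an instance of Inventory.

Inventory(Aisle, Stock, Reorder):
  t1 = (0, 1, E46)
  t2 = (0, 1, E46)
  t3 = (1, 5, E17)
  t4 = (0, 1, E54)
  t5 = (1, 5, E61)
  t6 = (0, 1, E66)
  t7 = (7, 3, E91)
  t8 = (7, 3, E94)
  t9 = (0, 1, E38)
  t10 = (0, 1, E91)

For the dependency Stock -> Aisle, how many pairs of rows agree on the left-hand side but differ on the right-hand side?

Stock=1: all 6 rows agree on Aisle — 0 pairs.
Stock=5: all 2 rows agree on Aisle — 0 pairs.
Stock=3: all 2 rows agree on Aisle — 0 pairs.

0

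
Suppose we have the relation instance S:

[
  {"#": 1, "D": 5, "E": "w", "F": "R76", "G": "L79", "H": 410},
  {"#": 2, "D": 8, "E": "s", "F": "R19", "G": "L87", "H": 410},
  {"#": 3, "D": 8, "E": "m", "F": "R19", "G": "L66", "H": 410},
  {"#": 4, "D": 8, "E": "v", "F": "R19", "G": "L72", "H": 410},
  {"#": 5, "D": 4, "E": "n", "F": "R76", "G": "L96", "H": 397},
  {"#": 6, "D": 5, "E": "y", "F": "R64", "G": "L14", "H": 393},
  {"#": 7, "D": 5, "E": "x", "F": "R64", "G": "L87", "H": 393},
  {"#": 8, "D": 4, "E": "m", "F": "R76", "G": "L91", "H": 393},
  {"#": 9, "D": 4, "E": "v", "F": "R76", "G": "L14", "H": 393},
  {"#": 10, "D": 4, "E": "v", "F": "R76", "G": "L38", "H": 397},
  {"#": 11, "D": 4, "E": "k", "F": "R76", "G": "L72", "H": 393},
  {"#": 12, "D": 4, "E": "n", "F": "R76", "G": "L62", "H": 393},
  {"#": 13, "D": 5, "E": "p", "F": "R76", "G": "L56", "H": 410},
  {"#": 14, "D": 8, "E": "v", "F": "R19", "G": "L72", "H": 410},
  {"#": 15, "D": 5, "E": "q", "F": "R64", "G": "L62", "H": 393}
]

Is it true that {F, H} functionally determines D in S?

Yes

(F=R76, H=410): rows 1, 13 → D = 5, 5 ✓
(F=R19, H=410): rows 2, 3, 4, 14 → D = 8, 8, 8, 8 ✓
(F=R76, H=397): rows 5, 10 → D = 4, 4 ✓
(F=R64, H=393): rows 6, 7, 15 → D = 5, 5, 5 ✓
(F=R76, H=393): rows 8, 9, 11, 12 → D = 4, 4, 4, 4 ✓
Every {F, H} value is associated with a single D value, so {F, H} -> D holds.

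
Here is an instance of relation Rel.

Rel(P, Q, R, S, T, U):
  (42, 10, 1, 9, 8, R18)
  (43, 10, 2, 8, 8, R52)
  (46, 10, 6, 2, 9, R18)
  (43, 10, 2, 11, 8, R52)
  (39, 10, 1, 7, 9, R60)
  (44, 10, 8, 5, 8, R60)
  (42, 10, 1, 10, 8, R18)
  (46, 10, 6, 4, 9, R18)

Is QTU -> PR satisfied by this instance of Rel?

Yes

(Q=10, T=8, U=R18): 2 rows → {P,R} = (42, 1), (42, 1) ✓
(Q=10, T=8, U=R52): 2 rows → {P,R} = (43, 2), (43, 2) ✓
(Q=10, T=9, U=R18): 2 rows → {P,R} = (46, 6), (46, 6) ✓
(Q=10, T=9, U=R60): 1 row → {P,R} = (39, 1) ✓
(Q=10, T=8, U=R60): 1 row → {P,R} = (44, 8) ✓
Every QTU value is associated with a single PR value, so QTU -> PR holds.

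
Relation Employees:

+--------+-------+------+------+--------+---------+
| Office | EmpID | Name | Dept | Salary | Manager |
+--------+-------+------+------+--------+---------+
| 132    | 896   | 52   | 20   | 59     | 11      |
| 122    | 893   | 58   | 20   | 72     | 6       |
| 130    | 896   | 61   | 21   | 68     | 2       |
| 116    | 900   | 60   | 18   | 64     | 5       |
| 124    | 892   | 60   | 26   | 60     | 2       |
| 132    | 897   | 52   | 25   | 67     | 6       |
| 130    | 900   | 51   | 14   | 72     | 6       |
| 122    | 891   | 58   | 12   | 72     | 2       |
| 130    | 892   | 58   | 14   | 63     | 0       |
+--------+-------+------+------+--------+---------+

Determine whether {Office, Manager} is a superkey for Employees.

Yes

All 9 rows have distinct {Office, Manager} values, so {Office, Manager} → (all attributes) holds and {Office, Manager} is a superkey.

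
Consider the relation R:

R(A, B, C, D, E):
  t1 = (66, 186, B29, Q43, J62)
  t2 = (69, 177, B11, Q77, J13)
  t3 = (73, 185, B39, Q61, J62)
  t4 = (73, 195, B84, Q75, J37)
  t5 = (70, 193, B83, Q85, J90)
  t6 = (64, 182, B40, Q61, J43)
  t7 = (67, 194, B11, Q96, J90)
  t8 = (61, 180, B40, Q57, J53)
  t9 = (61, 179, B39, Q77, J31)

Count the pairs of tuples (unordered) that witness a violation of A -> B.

2

A=73: violating pairs (3,4) — 1 pair.
A=61: violating pairs (8,9) — 1 pair.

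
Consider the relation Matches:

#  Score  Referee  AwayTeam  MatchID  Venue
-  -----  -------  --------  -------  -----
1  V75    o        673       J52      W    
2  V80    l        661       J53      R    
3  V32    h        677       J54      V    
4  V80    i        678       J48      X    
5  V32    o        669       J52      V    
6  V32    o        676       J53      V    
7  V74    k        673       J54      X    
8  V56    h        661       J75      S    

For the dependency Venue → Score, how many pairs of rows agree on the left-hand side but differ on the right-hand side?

Venue=V: all 3 rows agree on Score — 0 pairs.
Venue=X: violating pairs (4,7) — 1 pair.

1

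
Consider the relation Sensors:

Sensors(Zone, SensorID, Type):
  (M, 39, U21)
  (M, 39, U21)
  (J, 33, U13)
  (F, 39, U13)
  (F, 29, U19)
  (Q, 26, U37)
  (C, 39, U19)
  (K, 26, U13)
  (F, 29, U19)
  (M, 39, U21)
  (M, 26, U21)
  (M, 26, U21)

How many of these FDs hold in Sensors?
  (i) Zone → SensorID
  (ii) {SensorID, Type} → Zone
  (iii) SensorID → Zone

(i) Zone → SensorID: Zone=M: 5 rows → SensorID takes values {39, 26} — violation; Zone=F: 3 rows → SensorID takes values {39, 29} — violation — fails.
(ii) {SensorID, Type} → Zone: every LHS value maps to a single RHS value — holds.
(iii) SensorID → Zone: SensorID=39: 5 rows → Zone takes values {M, F, C} — violation; SensorID=26: 4 rows → Zone takes values {Q, K, M} — violation — fails.
1 of the 3 dependencies holds.

1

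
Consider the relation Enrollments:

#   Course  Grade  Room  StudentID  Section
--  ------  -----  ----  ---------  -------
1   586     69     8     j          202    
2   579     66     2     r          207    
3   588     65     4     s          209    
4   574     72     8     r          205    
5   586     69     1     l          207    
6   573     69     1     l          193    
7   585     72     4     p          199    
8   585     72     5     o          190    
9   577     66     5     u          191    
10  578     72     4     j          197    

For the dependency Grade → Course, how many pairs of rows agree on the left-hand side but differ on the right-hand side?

Grade=69: violating pairs (1,6), (5,6) — 2 pairs.
Grade=66: violating pairs (2,9) — 1 pair.
Grade=72: violating pairs (4,7), (4,8), (4,10), (7,10), (8,10) — 5 pairs.

8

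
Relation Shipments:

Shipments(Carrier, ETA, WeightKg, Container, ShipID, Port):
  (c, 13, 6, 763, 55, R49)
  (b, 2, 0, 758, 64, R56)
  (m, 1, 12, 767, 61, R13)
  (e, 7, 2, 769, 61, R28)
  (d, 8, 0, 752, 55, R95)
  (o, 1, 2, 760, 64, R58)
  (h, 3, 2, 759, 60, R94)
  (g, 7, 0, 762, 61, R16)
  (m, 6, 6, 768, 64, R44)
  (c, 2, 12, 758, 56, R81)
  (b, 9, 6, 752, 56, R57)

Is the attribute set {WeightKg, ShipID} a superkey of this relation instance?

All 11 rows have distinct {WeightKg, ShipID} values, so {WeightKg, ShipID} → (all attributes) holds and {WeightKg, ShipID} is a superkey.

Yes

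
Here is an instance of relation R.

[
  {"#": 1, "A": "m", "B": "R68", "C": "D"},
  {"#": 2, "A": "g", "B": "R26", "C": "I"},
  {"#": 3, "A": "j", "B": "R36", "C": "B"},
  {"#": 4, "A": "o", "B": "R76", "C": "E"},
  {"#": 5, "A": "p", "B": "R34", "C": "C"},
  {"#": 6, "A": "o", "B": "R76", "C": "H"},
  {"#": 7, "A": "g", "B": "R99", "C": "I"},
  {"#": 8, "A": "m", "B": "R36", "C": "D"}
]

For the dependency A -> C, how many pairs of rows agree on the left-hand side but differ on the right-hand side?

1

A=m: all 2 rows agree on C — 0 pairs.
A=g: all 2 rows agree on C — 0 pairs.
A=o: violating pairs (4,6) — 1 pair.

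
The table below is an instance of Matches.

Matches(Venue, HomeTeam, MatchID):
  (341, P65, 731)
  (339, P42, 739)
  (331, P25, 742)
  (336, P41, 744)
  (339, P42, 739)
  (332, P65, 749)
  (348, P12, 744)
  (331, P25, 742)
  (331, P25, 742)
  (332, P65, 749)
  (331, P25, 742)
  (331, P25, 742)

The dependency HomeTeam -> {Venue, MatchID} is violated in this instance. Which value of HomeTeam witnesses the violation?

P65

HomeTeam=P65: 3 rows → {Venue,MatchID} takes values {(341, 731), (332, 749)} — violation
HomeTeam=P42: 2 rows → {Venue,MatchID} = (339, 739), (339, 739) ✓
HomeTeam=P25: 5 rows → {Venue,MatchID} = (331, 742), (331, 742), (331, 742), (331, 742), (331, 742) ✓
HomeTeam=P41: 1 row → {Venue,MatchID} = (336, 744) ✓
HomeTeam=P12: 1 row → {Venue,MatchID} = (348, 744) ✓
The only HomeTeam value with inconsistent RHS is HomeTeam=P65.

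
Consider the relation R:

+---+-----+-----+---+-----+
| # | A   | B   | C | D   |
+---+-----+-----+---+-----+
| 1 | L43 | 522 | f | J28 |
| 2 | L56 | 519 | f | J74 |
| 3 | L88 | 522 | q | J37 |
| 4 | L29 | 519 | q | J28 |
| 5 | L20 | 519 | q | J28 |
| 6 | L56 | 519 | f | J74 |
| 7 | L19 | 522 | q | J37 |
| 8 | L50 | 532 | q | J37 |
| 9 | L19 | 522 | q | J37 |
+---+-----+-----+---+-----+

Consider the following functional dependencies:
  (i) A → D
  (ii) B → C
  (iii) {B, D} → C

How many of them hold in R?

2

(i) A → D: every LHS value maps to a single RHS value — holds.
(ii) B → C: B=522: rows 1, 3, 7, 9 → C takes values {f, q} — violation; B=519: rows 2, 4, 5, 6 → C takes values {f, q} — violation — fails.
(iii) {B, D} → C: every LHS value maps to a single RHS value — holds.
2 of the 3 dependencies hold.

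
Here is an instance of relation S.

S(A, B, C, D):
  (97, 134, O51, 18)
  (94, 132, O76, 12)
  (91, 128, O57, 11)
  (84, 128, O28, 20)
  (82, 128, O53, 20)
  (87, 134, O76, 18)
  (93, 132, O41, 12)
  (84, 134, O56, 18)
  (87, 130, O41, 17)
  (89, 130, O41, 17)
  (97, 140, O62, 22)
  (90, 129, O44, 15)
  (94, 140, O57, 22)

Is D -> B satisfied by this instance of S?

Yes

D=18: 3 rows → B = 134, 134, 134 ✓
D=12: 2 rows → B = 132, 132 ✓
D=11: 1 row → B = 128 ✓
D=20: 2 rows → B = 128, 128 ✓
D=17: 2 rows → B = 130, 130 ✓
D=22: 2 rows → B = 140, 140 ✓
D=15: 1 row → B = 129 ✓
Every D value is associated with a single B value, so D -> B holds.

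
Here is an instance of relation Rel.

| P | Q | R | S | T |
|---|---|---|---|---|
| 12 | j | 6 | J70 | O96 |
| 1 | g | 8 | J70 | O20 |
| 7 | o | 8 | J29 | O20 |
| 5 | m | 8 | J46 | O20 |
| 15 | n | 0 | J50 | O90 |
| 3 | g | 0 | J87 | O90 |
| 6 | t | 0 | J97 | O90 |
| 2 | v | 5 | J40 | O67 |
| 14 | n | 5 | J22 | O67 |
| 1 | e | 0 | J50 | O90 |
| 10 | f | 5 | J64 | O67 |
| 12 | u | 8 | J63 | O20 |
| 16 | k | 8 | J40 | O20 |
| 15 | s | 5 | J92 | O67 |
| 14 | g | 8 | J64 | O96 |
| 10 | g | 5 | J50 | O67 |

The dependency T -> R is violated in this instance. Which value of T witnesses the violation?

T=O96: 2 rows → R takes values {6, 8} — violation
T=O20: 5 rows → R = 8, 8, 8, 8, 8 ✓
T=O90: 4 rows → R = 0, 0, 0, 0 ✓
T=O67: 5 rows → R = 5, 5, 5, 5, 5 ✓
The only T value with inconsistent R is T=O96.

O96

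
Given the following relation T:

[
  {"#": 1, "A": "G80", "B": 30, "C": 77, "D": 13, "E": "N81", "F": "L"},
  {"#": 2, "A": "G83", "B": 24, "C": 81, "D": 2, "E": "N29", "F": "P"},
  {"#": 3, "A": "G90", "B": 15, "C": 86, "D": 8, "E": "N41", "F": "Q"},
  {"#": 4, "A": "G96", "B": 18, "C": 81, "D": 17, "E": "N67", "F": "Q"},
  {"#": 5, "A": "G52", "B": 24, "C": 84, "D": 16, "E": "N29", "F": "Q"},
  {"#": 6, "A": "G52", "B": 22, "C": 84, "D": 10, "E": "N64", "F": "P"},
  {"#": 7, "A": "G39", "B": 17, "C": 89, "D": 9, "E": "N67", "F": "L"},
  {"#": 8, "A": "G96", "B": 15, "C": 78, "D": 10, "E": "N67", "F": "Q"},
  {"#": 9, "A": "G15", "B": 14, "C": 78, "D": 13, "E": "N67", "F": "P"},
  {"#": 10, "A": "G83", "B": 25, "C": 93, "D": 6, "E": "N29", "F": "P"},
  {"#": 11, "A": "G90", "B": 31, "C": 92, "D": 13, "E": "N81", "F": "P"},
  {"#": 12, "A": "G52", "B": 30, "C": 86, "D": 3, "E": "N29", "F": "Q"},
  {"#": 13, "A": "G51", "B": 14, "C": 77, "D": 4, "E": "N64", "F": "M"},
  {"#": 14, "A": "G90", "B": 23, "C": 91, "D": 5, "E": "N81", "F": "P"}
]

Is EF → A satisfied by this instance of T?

(E=N81, F=L): row 1 → A = G80 ✓
(E=N29, F=P): rows 2, 10 → A = G83, G83 ✓
(E=N41, F=Q): row 3 → A = G90 ✓
(E=N67, F=Q): rows 4, 8 → A = G96, G96 ✓
(E=N29, F=Q): rows 5, 12 → A = G52, G52 ✓
(E=N64, F=P): row 6 → A = G52 ✓
(E=N67, F=L): row 7 → A = G39 ✓
(E=N67, F=P): row 9 → A = G15 ✓
(E=N81, F=P): rows 11, 14 → A = G90, G90 ✓
(E=N64, F=M): row 13 → A = G51 ✓
Every EF value is associated with a single A value, so EF → A holds.

Yes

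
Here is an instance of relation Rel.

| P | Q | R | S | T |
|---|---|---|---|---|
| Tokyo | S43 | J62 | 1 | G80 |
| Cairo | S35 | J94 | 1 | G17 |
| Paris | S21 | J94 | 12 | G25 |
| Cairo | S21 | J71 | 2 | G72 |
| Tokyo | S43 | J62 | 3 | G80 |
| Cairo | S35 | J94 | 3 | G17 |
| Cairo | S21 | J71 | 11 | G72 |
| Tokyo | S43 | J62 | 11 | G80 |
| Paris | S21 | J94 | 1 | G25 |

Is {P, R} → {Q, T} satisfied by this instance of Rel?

Yes

(P=Tokyo, R=J62): 3 rows → {Q,T} = (S43, G80), (S43, G80), (S43, G80) ✓
(P=Cairo, R=J94): 2 rows → {Q,T} = (S35, G17), (S35, G17) ✓
(P=Paris, R=J94): 2 rows → {Q,T} = (S21, G25), (S21, G25) ✓
(P=Cairo, R=J71): 2 rows → {Q,T} = (S21, G72), (S21, G72) ✓
Every {P, R} value is associated with a single {Q, T} value, so {P, R} → {Q, T} holds.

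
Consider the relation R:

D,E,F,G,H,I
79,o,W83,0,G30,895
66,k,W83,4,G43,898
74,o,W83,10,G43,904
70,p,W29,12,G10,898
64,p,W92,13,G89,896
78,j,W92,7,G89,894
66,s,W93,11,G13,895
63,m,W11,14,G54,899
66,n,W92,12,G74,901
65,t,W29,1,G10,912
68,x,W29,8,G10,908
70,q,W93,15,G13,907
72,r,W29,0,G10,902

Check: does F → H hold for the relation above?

No

F=W83: 3 rows → H takes values {G30, G43} — violation
F=W29: 4 rows → H = G10, G10, G10, G10 ✓
F=W92: 3 rows → H takes values {G89, G74} — violation
F=W93: 2 rows → H = G13, G13 ✓
F=W11: 1 row → H = G54 ✓
Two rows agree on F but differ on H, so F → H does not hold.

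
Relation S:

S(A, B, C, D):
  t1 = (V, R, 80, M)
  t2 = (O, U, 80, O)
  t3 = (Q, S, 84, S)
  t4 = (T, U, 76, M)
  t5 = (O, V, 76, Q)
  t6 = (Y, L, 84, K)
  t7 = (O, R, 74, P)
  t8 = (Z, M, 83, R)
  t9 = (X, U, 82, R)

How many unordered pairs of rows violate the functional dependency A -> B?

A=O: violating pairs (2,5), (2,7), (5,7) — 3 pairs.

3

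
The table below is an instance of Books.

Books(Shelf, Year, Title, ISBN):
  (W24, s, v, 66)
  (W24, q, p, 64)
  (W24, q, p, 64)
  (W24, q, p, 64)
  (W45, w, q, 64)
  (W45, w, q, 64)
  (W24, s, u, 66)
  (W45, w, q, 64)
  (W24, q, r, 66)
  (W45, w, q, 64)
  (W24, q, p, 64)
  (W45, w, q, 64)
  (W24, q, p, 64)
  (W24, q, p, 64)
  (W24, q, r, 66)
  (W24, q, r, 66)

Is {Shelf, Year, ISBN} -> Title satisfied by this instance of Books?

(Shelf=W24, Year=s, ISBN=66): 2 rows → Title takes values {v, u} — violation
(Shelf=W24, Year=q, ISBN=64): 6 rows → Title = p, p, p, p, p, p ✓
(Shelf=W45, Year=w, ISBN=64): 5 rows → Title = q, q, q, q, q ✓
(Shelf=W24, Year=q, ISBN=66): 3 rows → Title = r, r, r ✓
Two rows agree on {Shelf, Year, ISBN} but differ on Title, so {Shelf, Year, ISBN} -> Title does not hold.

No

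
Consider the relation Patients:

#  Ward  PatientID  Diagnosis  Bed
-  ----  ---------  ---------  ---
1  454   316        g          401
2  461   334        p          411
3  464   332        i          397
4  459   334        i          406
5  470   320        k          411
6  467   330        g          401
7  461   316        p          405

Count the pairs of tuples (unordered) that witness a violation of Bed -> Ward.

Bed=401: violating pairs (1,6) — 1 pair.
Bed=411: violating pairs (2,5) — 1 pair.

2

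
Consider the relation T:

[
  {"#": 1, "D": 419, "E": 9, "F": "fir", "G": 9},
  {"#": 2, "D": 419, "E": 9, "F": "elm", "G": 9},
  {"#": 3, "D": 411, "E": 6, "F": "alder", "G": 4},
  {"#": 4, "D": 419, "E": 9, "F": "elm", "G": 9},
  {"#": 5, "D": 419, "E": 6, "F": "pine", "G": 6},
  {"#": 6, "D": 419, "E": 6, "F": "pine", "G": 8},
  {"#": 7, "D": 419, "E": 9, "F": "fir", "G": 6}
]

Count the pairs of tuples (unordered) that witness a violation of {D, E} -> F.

(D=419, E=9): violating pairs (1,2), (1,4), (2,7), (4,7) — 4 pairs.
(D=419, E=6): all 2 rows agree on F — 0 pairs.

4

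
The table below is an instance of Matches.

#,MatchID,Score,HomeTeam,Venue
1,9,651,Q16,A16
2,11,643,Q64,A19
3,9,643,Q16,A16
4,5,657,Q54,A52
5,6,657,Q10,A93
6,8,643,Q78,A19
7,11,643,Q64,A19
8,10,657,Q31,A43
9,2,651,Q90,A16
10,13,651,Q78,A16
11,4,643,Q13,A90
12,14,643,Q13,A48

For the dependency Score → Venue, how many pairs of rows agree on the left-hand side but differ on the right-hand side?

15

Score=651: all 3 rows agree on Venue — 0 pairs.
Score=643: violating pairs (2,3), (2,11), (2,12), (3,6), (3,7), (3,11), (3,12), (6,11), (6,12), (7,11), (7,12), (11,12) — 12 pairs.
Score=657: violating pairs (4,5), (4,8), (5,8) — 3 pairs.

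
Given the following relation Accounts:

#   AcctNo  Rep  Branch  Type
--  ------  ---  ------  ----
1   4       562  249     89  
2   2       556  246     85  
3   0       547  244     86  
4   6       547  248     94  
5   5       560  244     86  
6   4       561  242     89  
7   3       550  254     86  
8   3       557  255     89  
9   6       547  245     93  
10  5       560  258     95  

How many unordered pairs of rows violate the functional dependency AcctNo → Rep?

AcctNo=4: violating pairs (1,6) — 1 pair.
AcctNo=6: all 2 rows agree on Rep — 0 pairs.
AcctNo=5: all 2 rows agree on Rep — 0 pairs.
AcctNo=3: violating pairs (7,8) — 1 pair.

2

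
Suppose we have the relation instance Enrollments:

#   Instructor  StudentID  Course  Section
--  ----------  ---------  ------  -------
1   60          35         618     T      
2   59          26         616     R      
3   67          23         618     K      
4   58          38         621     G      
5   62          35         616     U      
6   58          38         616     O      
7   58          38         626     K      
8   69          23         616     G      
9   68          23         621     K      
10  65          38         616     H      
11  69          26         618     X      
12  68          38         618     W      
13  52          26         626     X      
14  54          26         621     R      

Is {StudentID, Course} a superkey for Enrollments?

Rows 6 and 10 have the same {StudentID, Course} value (StudentID=38, Course=616) but are distinct tuples, so {StudentID, Course} does not determine every attribute — not a superkey.

No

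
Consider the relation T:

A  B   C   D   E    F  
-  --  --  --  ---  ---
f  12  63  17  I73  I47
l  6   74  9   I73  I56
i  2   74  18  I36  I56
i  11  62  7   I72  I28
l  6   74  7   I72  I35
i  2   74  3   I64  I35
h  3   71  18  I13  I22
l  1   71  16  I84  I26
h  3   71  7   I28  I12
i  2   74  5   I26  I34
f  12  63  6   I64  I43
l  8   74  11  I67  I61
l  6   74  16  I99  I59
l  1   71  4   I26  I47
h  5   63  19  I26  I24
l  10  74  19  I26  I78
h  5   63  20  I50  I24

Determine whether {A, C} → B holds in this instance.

(A=f, C=63): 2 rows → B = 12, 12 ✓
(A=l, C=74): 5 rows → B takes values {6, 8, 10} — violation
(A=i, C=74): 3 rows → B = 2, 2, 2 ✓
(A=i, C=62): 1 row → B = 11 ✓
(A=h, C=71): 2 rows → B = 3, 3 ✓
(A=l, C=71): 2 rows → B = 1, 1 ✓
(A=h, C=63): 2 rows → B = 5, 5 ✓
Two rows agree on {A, C} but differ on B, so {A, C} → B does not hold.

No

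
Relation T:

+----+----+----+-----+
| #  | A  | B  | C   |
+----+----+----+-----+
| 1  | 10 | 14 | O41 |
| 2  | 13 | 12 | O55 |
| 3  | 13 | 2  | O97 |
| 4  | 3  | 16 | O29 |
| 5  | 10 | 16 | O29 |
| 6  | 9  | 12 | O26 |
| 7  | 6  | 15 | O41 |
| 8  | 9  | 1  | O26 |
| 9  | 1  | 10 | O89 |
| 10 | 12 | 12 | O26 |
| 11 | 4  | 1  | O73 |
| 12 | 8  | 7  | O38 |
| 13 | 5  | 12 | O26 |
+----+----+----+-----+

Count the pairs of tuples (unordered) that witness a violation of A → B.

3

A=10: violating pairs (1,5) — 1 pair.
A=13: violating pairs (2,3) — 1 pair.
A=9: violating pairs (6,8) — 1 pair.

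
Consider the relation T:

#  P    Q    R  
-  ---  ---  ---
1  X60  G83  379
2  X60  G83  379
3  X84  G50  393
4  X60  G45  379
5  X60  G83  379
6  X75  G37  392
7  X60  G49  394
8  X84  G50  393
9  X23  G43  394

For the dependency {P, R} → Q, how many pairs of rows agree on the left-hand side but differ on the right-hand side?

(P=X60, R=379): violating pairs (1,4), (2,4), (4,5) — 3 pairs.
(P=X84, R=393): all 2 rows agree on Q — 0 pairs.

3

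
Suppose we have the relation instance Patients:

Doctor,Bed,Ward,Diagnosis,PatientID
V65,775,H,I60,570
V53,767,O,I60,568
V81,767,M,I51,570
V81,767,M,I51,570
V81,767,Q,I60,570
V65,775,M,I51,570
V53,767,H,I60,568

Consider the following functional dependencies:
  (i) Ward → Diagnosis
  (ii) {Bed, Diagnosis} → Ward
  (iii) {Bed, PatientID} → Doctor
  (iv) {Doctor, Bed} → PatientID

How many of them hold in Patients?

3

(i) Ward → Diagnosis: every LHS value maps to a single RHS value — holds.
(ii) {Bed, Diagnosis} → Ward: (Bed=767, Diagnosis=I60): 3 rows → Ward takes values {O, Q, H} — violation — fails.
(iii) {Bed, PatientID} → Doctor: every LHS value maps to a single RHS value — holds.
(iv) {Doctor, Bed} → PatientID: every LHS value maps to a single RHS value — holds.
3 of the 4 dependencies hold.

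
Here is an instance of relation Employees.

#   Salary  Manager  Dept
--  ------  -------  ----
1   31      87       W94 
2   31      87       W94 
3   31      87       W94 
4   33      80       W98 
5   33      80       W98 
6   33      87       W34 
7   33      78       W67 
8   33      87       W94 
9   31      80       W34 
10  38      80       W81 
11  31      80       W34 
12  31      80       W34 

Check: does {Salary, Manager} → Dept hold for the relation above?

No

(Salary=31, Manager=87): rows 1, 2, 3 → Dept = W94, W94, W94 ✓
(Salary=33, Manager=80): rows 4, 5 → Dept = W98, W98 ✓
(Salary=33, Manager=87): rows 6, 8 → Dept takes values {W34, W94} — violation
(Salary=33, Manager=78): row 7 → Dept = W67 ✓
(Salary=31, Manager=80): rows 9, 11, 12 → Dept = W34, W34, W34 ✓
(Salary=38, Manager=80): row 10 → Dept = W81 ✓
Two rows agree on {Salary, Manager} but differ on Dept, so {Salary, Manager} → Dept does not hold.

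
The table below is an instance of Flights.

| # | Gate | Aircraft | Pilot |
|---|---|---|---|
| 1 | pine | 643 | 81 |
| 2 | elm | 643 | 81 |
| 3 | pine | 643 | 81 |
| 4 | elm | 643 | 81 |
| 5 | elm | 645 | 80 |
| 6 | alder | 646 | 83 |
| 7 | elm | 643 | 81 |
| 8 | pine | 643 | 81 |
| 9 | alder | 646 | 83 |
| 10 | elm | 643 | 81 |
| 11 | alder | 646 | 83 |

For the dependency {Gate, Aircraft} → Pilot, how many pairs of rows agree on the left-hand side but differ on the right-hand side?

0

(Gate=pine, Aircraft=643): all 3 rows agree on Pilot — 0 pairs.
(Gate=elm, Aircraft=643): all 4 rows agree on Pilot — 0 pairs.
(Gate=alder, Aircraft=646): all 3 rows agree on Pilot — 0 pairs.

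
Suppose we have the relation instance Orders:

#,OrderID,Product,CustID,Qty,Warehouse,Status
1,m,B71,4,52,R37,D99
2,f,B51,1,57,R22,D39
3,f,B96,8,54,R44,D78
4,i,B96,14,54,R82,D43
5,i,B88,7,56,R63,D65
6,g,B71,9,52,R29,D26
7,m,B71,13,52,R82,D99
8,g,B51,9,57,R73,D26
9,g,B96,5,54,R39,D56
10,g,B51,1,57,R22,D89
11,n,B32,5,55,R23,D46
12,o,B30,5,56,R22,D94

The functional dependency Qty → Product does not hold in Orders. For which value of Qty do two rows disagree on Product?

56

Qty=52: rows 1, 6, 7 → Product = B71, B71, B71 ✓
Qty=57: rows 2, 8, 10 → Product = B51, B51, B51 ✓
Qty=54: rows 3, 4, 9 → Product = B96, B96, B96 ✓
Qty=56: rows 5, 12 → Product takes values {B88, B30} — violation
Qty=55: row 11 → Product = B32 ✓
The only Qty value with inconsistent Product is Qty=56.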